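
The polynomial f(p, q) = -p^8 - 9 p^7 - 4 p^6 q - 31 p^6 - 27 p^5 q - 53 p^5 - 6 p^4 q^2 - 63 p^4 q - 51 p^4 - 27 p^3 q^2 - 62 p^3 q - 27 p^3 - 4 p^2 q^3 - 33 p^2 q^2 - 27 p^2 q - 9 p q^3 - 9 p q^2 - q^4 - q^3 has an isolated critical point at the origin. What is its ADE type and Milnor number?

The Hessian of f at 0 has rank 0. Corank 2; j^3 = -(3*p + q)^3 is a perfect cube, so E-series; the 4-jet and mu = 7 give E_7.

Type E_{7}, Milnor number mu = 7.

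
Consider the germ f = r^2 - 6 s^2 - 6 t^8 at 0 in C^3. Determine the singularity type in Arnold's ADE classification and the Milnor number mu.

Type A_{7}, Milnor number mu = 7.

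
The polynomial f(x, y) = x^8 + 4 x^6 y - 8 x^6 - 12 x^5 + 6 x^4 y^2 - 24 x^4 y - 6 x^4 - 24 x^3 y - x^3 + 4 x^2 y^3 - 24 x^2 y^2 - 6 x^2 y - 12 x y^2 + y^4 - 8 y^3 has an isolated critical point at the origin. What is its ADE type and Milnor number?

Type E_{6}, Milnor number mu = 6.

The Hessian of f at 0 has rank 0. Corank 2; j^3 = -(x + 2*y)^3 is a perfect cube, so E-series; the 4-jet and mu = 6 give E_6.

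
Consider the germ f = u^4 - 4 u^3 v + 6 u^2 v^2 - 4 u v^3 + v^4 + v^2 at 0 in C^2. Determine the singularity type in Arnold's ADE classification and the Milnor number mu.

Type A_3, Milnor number mu = 3.

The Hessian of f at 0 has rank 1. Corank 1: A-series; mu = 3 gives A_3.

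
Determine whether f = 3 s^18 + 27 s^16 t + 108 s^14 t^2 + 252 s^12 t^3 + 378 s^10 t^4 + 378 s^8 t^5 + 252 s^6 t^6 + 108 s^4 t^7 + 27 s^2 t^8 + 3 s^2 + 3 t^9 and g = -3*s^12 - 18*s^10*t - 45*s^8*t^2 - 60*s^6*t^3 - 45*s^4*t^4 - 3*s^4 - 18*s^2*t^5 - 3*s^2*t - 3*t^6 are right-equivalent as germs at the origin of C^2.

No.

The Hessian of f at 0 has rank 1. Corank 1: A-series; mu = 8 gives A_8. The Hessian of g at 0 has rank 0. Corank 2; j^3 = -3*s^2*t has shape L^2 M (L != M), so D-series; mu = 7 gives D_7. f is A_8 but g is D_7, hence not right-equivalent.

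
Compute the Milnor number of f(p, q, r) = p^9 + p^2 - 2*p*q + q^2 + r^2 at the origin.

The Hessian of f at 0 has rank 2. Corank 1: A-series; mu = 8 gives A_8.

8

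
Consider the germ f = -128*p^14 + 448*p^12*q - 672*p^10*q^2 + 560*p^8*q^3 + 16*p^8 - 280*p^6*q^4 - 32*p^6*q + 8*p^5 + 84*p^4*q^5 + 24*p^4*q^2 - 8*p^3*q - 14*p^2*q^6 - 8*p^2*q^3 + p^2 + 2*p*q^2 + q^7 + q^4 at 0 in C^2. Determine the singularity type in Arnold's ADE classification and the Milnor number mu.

Type A_6, Milnor number mu = 6.

The Hessian of f at 0 has rank 1. Corank 1: A-series; mu = 6 gives A_6.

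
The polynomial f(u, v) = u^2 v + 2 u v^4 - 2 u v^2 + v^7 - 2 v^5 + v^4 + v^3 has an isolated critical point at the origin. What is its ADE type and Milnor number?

Type D_{5}, Milnor number mu = 5.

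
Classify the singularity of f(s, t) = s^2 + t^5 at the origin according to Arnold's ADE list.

The Hessian of f at 0 is [[2, 0], [0, 0]] with rank 1, so corank 1. A Groebner basis of the Jacobian ideal J(f) in C{s,t} is {t^4, s}; counting standard monomials gives mu = 4. Corank 1: A-series; mu = 4 gives A_4.

A4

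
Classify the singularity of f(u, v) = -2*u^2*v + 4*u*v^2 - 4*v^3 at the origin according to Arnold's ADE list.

The Hessian of f at 0 is [[0, 0], [0, 0]] with rank 0, so corank 2. A Groebner basis of the Jacobian ideal J(f) in C{u,v} is {v^3, u^2 + 2*v^2, u*v - v^2}; counting standard monomials gives mu = 4. Corank 2; j^3 = -2*v*(u^2 - 2*u*v + 2*v^2) splits into three distinct lines over C (the quadratic factor has nonzero discriminant), so D_4.

D_{4}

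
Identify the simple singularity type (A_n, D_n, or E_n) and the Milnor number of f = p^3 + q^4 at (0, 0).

The Hessian of f at 0 has rank 0. Corank 2; j^3 = p^3 is a perfect cube, so E-series; the 4-jet and mu = 6 give E_6.

Type E6, Milnor number mu = 6.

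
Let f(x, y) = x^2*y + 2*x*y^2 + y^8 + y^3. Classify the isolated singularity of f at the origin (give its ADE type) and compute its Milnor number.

Type D9, Milnor number mu = 9.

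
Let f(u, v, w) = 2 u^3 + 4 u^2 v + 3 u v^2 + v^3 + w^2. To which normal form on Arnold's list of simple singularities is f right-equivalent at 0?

D_{4}

The Hessian of f at 0 has rank 1. Corank 2; j^3 = (u + v)*(2*u^2 + 2*u*v + v^2) splits into three distinct lines over C (the quadratic factor has nonzero discriminant), so D_4.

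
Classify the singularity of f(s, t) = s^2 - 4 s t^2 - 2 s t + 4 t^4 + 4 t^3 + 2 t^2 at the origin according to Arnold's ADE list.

A_1

The Hessian of f at 0 has rank 2. Corank 0: nondegenerate Morse point, so A_1.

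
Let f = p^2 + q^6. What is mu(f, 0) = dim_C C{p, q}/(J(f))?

5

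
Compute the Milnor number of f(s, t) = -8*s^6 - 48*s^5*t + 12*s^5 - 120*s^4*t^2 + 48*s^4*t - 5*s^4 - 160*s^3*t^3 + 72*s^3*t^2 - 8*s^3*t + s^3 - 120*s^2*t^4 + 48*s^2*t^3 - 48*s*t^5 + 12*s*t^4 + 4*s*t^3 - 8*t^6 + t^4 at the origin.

6

The Hessian of f at 0 is [[0, 0], [0, 0]] with rank 0, so corank 2. A Groebner basis of the Jacobian ideal J(f) in C{s,t} is {s^3, s^2*t, -s^2/4 + s*t^2, 3*s^2/4 + t^3}; counting standard monomials gives mu = 6. Corank 2; j^3 = s^3 is a perfect cube, so E-series; the 4-jet and mu = 6 give E_6.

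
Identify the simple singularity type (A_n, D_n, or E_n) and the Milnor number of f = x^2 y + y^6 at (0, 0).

The Hessian of f at 0 has rank 0. Corank 2; j^3 = x^2*y has shape L^2 M (L != M), so D-series; mu = 7 gives D_7.

Type D_7, Milnor number mu = 7.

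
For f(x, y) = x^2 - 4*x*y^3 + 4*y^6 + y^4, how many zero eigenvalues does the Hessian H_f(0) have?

The Hessian at 0 is [[2, 0], [0, 0]] of rank 1; hence corank 1.

1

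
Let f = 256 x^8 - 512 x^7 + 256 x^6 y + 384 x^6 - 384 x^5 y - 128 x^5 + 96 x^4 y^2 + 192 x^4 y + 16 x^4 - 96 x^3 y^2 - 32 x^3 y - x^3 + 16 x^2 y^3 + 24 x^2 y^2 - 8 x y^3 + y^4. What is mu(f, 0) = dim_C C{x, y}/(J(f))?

6

The Hessian of f at 0 is [[0, 0], [0, 0]] with rank 0, so corank 2. A Groebner basis of the Jacobian ideal J(f) in C{x,y} is {y^4, x*y^2 - y^3/6, x^2}; counting standard monomials gives mu = 6. Corank 2; j^3 = -x^3 is a perfect cube, so E-series; the 4-jet and mu = 6 give E_6.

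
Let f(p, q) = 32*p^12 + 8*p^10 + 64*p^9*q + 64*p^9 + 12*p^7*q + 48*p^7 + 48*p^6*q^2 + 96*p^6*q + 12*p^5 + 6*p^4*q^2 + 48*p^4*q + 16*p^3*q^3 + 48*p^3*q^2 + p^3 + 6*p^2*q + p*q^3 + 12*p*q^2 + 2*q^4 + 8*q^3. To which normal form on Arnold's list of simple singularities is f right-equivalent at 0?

E_{7}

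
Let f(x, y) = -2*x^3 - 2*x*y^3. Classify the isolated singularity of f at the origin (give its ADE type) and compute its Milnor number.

Type E_7, Milnor number mu = 7.

The Hessian of f at 0 has rank 0. Corank 2; j^3 = -2*x^3 is a perfect cube, so E-series; the 4-jet and mu = 7 give E_7.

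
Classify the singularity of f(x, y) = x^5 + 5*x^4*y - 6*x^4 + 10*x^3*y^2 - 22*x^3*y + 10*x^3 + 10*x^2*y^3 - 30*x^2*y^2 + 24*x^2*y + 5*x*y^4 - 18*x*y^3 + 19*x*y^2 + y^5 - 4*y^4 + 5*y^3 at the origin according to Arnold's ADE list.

The Hessian of f at 0 is [[0, 0], [0, 0]] with rank 0, so corank 2. A Groebner basis of the Jacobian ideal J(f) in C{x,y} is {y^3, x^2 - y^2/6, x*y + y^2/2}; counting standard monomials gives mu = 4. Corank 2; j^3 = (x + y)*(10*x^2 + 14*x*y + 5*y^2) splits into three distinct lines over C (the quadratic factor has nonzero discriminant), so D_4.

D_{4}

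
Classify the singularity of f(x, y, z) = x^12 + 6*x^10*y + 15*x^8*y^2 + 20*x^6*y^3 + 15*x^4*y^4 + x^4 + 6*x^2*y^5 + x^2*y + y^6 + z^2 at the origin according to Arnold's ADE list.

D_{7}

The Hessian of f at 0 has rank 1. Corank 2; j^3 = x^2*y has shape L^2 M (L != M), so D-series; mu = 7 gives D_7.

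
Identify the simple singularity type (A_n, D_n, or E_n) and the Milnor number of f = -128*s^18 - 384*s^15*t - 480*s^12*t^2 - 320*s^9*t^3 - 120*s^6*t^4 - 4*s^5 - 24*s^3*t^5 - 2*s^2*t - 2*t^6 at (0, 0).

Type D7, Milnor number mu = 7.

The Hessian of f at 0 has rank 0. Corank 2; j^3 = -2*s^2*t has shape L^2 M (L != M), so D-series; mu = 7 gives D_7.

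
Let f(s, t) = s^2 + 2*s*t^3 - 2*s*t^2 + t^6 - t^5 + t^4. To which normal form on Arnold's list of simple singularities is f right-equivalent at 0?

A_4

The Hessian of f at 0 has rank 1. Corank 1: A-series; mu = 4 gives A_4.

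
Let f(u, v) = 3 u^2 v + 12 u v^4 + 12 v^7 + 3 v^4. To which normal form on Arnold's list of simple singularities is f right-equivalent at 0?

D_5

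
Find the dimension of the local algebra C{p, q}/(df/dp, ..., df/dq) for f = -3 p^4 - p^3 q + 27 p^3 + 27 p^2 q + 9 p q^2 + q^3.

7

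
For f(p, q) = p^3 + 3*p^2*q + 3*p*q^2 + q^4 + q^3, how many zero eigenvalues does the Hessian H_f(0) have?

2

The Hessian at 0 is [[0, 0], [0, 0]] of rank 0; hence corank 2.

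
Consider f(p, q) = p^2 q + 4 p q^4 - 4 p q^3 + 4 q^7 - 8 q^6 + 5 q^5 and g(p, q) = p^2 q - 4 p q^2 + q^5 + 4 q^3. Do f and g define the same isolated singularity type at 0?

Yes.

The Hessian of f at 0 has rank 0. Corank 2; j^3 = p^2*q has shape L^2 M (L != M), so D-series; mu = 6 gives D_6. The Hessian of g at 0 has rank 0. Corank 2; j^3 = q*(p - 2*q)^2 has shape L^2 M (L != M), so D-series; mu = 6 gives D_6. Both have type D_6, hence right-equivalent.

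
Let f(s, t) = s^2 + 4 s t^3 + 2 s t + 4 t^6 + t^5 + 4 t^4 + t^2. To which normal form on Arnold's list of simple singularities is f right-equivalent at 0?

A_{4}

The Hessian of f at 0 is [[2, 2], [2, 2]] with rank 1, so corank 1. A Groebner basis of the Jacobian ideal J(f) in C{s,t} is {s/2 + t^3 + t/2, s^2 - t^2, s*t + t^2}; counting standard monomials gives mu = 4. Corank 1: A-series; mu = 4 gives A_4.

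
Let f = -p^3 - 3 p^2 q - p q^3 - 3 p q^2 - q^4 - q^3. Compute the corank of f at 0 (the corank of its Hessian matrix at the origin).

2

The Hessian at 0 is [[0, 0], [0, 0]] of rank 0; hence corank 2.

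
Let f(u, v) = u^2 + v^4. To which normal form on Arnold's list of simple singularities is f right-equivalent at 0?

The Hessian of f at 0 is [[2, 0], [0, 0]] with rank 1, so corank 1. A Groebner basis of the Jacobian ideal J(f) in C{u,v} is {v^3, u}; counting standard monomials gives mu = 3. Corank 1: A-series; mu = 3 gives A_3.

A_{3}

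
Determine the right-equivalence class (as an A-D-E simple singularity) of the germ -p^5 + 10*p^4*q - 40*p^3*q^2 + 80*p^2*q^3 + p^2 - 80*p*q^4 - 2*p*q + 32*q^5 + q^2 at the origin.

A_{4}

The Hessian of f at 0 is [[2, -2], [-2, 2]] with rank 1, so corank 1. A Groebner basis of the Jacobian ideal J(f) in C{p,q} is {q^4, p - q}; counting standard monomials gives mu = 4. Corank 1: A-series; mu = 4 gives A_4.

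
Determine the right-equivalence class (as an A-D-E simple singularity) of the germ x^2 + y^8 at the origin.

A_{7}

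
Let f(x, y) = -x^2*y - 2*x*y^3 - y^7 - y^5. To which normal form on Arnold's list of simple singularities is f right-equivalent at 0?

D_{8}

The Hessian of f at 0 has rank 0. Corank 2; j^3 = -x^2*y has shape L^2 M (L != M), so D-series; mu = 8 gives D_8.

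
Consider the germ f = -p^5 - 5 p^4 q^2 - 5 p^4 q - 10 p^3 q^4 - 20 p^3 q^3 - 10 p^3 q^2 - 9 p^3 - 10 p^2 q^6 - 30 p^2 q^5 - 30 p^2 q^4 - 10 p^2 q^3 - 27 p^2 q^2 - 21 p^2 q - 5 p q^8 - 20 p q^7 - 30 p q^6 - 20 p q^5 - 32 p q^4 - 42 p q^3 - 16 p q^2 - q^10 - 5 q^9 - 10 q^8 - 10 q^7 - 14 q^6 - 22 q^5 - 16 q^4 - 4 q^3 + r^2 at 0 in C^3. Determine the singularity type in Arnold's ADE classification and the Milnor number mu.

Type D6, Milnor number mu = 6.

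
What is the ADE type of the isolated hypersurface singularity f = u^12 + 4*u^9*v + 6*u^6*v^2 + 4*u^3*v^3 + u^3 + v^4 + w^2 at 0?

E_6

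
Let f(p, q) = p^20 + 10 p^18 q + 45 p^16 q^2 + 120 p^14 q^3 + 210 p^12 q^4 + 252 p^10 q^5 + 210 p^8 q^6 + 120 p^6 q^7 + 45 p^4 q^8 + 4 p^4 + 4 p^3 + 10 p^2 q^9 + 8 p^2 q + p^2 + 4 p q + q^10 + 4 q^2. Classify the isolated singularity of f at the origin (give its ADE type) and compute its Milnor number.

Type A9, Milnor number mu = 9.

The Hessian of f at 0 has rank 1. Corank 1: A-series; mu = 9 gives A_9.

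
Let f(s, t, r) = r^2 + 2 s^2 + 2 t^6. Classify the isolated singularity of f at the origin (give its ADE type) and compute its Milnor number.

Type A_{5}, Milnor number mu = 5.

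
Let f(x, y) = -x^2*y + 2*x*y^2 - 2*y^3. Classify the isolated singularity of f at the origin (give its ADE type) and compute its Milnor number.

Type D4, Milnor number mu = 4.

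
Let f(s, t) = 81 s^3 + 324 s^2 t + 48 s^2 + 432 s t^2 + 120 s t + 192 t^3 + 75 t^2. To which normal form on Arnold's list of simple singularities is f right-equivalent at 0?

The Hessian of f at 0 is [[96, 120], [120, 150]] with rank 1, so corank 1. A Groebner basis of the Jacobian ideal J(f) in C{s,t} is {t^2, s + 5*t/4}; counting standard monomials gives mu = 2. Corank 1: A-series; mu = 2 gives A_2.

A_2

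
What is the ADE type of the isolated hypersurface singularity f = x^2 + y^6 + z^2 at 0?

A_5

The Hessian of f at 0 is [[2, 0, 0], [0, 0, 0], [0, 0, 2]] with rank 2, so corank 1. A Groebner basis of the Jacobian ideal J(f) in C{x,y,z} is {y^5, x, z}; counting standard monomials gives mu = 5. Corank 1: A-series; mu = 5 gives A_5.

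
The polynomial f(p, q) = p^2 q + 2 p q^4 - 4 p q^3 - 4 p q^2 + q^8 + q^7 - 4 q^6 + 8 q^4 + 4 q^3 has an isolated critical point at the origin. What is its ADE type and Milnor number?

Type D9, Milnor number mu = 9.

The Hessian of f at 0 has rank 0. Corank 2; j^3 = q*(p - 2*q)^2 has shape L^2 M (L != M), so D-series; mu = 9 gives D_9.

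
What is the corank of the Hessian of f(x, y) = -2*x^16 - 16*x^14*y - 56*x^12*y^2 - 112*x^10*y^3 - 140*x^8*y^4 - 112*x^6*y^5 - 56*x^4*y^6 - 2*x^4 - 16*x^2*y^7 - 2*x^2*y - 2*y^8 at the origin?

2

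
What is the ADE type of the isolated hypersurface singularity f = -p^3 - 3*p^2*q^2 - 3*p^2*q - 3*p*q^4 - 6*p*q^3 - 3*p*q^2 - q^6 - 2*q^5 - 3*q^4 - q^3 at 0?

The Hessian of f at 0 is [[0, 0], [0, 0]] with rank 0, so corank 2. A Groebner basis of the Jacobian ideal J(f) in C{p,q} is {q^4, p^3 + 3*p^2*q - 3*p^2/2 - 3*p*q - 2*q^3 - 3*q^2/2, p^2/2 + p*q^2 + p*q + q^3 + q^2/2}; counting standard monomials gives mu = 8. Corank 2; j^3 = -(p + q)^3 is a perfect cube, so E-series; the 5-jet and mu = 8 give E_8.

E8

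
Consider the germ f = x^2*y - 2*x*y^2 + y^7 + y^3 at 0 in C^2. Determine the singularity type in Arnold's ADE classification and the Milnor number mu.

The Hessian of f at 0 is [[0, 0], [0, 0]] with rank 0, so corank 2. A Groebner basis of the Jacobian ideal J(f) in C{x,y} is {x^2/7 + y^6 - y^2/7, x^3 - y^3, x*y - y^2}; counting standard monomials gives mu = 8. Corank 2; j^3 = y*(x - y)^2 has shape L^2 M (L != M), so D-series; mu = 8 gives D_8.

Type D_8, Milnor number mu = 8.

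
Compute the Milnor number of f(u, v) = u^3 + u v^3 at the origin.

The Hessian of f at 0 has rank 0. Corank 2; j^3 = u^3 is a perfect cube, so E-series; the 4-jet and mu = 7 give E_7.

7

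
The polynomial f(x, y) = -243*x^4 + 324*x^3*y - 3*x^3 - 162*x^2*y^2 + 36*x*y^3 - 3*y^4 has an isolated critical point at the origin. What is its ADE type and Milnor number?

Type E6, Milnor number mu = 6.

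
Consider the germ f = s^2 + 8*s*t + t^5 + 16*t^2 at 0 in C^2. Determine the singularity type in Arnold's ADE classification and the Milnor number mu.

The Hessian of f at 0 has rank 1. Corank 1: A-series; mu = 4 gives A_4.

Type A_{4}, Milnor number mu = 4.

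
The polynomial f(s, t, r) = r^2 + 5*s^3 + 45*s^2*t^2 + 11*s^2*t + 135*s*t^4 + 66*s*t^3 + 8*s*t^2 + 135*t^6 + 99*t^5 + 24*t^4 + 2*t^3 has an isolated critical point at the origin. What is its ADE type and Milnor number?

The Hessian of f at 0 has rank 1. Corank 2; j^3 = (s + t)*(5*s^2 + 6*s*t + 2*t^2) splits into three distinct lines over C (the quadratic factor has nonzero discriminant), so D_4.

Type D_4, Milnor number mu = 4.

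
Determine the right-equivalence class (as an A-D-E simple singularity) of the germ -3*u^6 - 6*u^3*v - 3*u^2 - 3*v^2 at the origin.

A_1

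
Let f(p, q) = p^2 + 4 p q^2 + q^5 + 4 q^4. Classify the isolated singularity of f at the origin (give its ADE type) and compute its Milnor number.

Type A_4, Milnor number mu = 4.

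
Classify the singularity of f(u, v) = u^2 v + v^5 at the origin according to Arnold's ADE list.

D_6

The Hessian of f at 0 is [[0, 0], [0, 0]] with rank 0, so corank 2. A Groebner basis of the Jacobian ideal J(f) in C{u,v} is {u^2/5 + v^4, u^3, u*v}; counting standard monomials gives mu = 6. Corank 2; j^3 = u^2*v has shape L^2 M (L != M), so D-series; mu = 6 gives D_6.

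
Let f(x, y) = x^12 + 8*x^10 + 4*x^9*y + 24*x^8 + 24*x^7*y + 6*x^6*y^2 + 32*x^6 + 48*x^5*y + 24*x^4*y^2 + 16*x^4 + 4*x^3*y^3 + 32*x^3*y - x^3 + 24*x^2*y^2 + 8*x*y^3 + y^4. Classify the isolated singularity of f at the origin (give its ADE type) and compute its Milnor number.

The Hessian of f at 0 has rank 0. Corank 2; j^3 = -x^3 is a perfect cube, so E-series; the 4-jet and mu = 6 give E_6.

Type E_{6}, Milnor number mu = 6.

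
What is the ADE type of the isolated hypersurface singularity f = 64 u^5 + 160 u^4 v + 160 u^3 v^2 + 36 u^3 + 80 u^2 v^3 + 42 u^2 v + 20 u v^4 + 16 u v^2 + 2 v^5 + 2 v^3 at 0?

D_{6}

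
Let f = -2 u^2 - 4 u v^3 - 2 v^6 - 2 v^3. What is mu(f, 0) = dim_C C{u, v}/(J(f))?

The Hessian of f at 0 has rank 1. Corank 1: A-series; mu = 2 gives A_2.

2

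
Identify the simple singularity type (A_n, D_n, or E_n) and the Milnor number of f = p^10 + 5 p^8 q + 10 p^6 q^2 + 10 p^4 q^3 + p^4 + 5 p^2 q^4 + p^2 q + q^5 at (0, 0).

Type D_{6}, Milnor number mu = 6.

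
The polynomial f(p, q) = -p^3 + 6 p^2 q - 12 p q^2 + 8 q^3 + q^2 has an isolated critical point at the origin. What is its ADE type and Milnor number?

Type A_2, Milnor number mu = 2.

The Hessian of f at 0 has rank 1. Corank 1: A-series; mu = 2 gives A_2.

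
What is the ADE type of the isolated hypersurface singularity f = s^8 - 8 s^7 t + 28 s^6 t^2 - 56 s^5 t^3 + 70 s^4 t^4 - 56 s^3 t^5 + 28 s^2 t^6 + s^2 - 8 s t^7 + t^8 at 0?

The Hessian of f at 0 is [[2, 0], [0, 0]] with rank 1, so corank 1. A Groebner basis of the Jacobian ideal J(f) in C{s,t} is {t^7, s}; counting standard monomials gives mu = 7. Corank 1: A-series; mu = 7 gives A_7.

A_7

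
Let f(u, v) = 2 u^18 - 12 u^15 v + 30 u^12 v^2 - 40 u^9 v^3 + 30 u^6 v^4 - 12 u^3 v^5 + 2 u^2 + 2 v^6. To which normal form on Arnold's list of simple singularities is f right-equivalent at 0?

The Hessian of f at 0 has rank 1. Corank 1: A-series; mu = 5 gives A_5.

A_{5}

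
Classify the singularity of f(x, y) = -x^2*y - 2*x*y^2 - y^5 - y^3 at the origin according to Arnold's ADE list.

D6

The Hessian of f at 0 has rank 0. Corank 2; j^3 = -y*(x + y)^2 has shape L^2 M (L != M), so D-series; mu = 6 gives D_6.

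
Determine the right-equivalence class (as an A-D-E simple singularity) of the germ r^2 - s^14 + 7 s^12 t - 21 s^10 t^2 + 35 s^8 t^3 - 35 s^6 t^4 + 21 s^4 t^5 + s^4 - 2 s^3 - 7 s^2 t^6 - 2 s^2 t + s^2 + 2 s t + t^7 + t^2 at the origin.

A_6

The Hessian of f at 0 has rank 2. Corank 1: A-series; mu = 6 gives A_6.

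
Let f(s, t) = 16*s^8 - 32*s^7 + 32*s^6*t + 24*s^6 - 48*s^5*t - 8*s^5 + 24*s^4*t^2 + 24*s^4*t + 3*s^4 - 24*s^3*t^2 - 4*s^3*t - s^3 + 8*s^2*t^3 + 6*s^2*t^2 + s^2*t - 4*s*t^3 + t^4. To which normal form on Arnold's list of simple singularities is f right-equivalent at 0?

D_{5}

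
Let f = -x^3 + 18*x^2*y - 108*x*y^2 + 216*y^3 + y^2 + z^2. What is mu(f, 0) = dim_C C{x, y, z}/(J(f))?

The Hessian of f at 0 is [[0, 0, 0], [0, 2, 0], [0, 0, 2]] with rank 2, so corank 1. A Groebner basis of the Jacobian ideal J(f) in C{x,y,z} is {x^2, y, z}; counting standard monomials gives mu = 2. Corank 1: A-series; mu = 2 gives A_2.

2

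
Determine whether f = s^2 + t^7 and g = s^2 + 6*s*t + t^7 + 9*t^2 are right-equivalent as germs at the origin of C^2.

The Hessian of f at 0 has rank 1. Corank 1: A-series; mu = 6 gives A_6. The Hessian of g at 0 has rank 1. Corank 1: A-series; mu = 6 gives A_6. Both have type A_6, hence right-equivalent.

Yes.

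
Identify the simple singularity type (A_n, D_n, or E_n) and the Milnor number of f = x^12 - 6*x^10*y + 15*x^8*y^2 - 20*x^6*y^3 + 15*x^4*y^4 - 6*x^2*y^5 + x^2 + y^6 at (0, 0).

Type A5, Milnor number mu = 5.

The Hessian of f at 0 has rank 1. Corank 1: A-series; mu = 5 gives A_5.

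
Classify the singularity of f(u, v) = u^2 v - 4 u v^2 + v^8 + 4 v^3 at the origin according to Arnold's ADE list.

The Hessian of f at 0 has rank 0. Corank 2; j^3 = v*(u - 2*v)^2 has shape L^2 M (L != M), so D-series; mu = 9 gives D_9.

D_{9}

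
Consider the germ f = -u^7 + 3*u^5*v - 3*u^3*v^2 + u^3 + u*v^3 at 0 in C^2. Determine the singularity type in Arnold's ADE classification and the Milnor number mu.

Type E_{7}, Milnor number mu = 7.

The Hessian of f at 0 has rank 0. Corank 2; j^3 = u^3 is a perfect cube, so E-series; the 4-jet and mu = 7 give E_7.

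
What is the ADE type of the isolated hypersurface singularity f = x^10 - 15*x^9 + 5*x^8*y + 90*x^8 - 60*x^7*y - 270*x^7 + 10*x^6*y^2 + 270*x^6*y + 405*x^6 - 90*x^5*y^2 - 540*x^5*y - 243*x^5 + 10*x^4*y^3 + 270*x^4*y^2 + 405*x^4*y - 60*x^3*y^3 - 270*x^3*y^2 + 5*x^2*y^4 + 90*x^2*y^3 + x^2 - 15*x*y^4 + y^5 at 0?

The Hessian of f at 0 has rank 1. Corank 1: A-series; mu = 4 gives A_4.

A4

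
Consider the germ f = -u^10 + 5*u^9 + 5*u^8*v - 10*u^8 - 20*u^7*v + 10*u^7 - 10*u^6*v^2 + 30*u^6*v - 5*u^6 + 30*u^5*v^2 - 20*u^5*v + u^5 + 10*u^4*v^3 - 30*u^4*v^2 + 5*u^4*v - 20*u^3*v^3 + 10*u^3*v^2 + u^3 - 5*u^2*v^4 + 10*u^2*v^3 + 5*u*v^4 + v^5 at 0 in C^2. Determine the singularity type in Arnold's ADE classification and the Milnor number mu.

The Hessian of f at 0 is [[0, 0], [0, 0]] with rank 0, so corank 2. A Groebner basis of the Jacobian ideal J(f) in C{u,v} is {v^5, u*v^3 + v^4/4, u^2}; counting standard monomials gives mu = 8. Corank 2; j^3 = u^3 is a perfect cube, so E-series; the 5-jet and mu = 8 give E_8.

Type E_8, Milnor number mu = 8.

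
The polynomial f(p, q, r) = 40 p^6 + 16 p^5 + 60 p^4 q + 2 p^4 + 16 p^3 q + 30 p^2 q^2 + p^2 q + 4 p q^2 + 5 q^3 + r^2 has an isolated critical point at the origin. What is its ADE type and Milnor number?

Type D4, Milnor number mu = 4.

The Hessian of f at 0 has rank 1. Corank 2; j^3 = q*(p^2 + 4*p*q + 5*q^2) splits into three distinct lines over C (the quadratic factor has nonzero discriminant), so D_4.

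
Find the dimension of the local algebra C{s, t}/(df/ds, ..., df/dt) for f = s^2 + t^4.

The Hessian of f at 0 has rank 1. Corank 1: A-series; mu = 3 gives A_3.

3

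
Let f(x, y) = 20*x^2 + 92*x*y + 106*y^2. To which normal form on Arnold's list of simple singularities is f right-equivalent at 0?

A_{1}

The Hessian of f at 0 has rank 2. Corank 0: nondegenerate Morse point, so A_1.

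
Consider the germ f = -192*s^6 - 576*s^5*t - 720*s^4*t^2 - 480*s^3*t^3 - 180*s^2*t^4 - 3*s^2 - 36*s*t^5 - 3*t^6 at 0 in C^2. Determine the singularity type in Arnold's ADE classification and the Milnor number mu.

Type A5, Milnor number mu = 5.

The Hessian of f at 0 has rank 1. Corank 1: A-series; mu = 5 gives A_5.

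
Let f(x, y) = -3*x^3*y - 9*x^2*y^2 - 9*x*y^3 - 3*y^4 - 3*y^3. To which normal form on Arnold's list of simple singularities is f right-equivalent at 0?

E_7

The Hessian of f at 0 is [[0, 0], [0, 0]] with rank 0, so corank 2. A Groebner basis of the Jacobian ideal J(f) in C{x,y} is {x^3 - 3*x*y^2 + 3*y^2, x^2*y + 2*x*y^2, y^3}; counting standard monomials gives mu = 7. Corank 2; j^3 = -3*y^3 is a perfect cube, so E-series; the 4-jet and mu = 7 give E_7.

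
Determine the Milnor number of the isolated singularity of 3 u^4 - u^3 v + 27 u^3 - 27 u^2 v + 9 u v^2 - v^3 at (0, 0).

The Hessian of f at 0 has rank 0. Corank 2; j^3 = (3*u - v)^3 is a perfect cube, so E-series; the 4-jet and mu = 7 give E_7.

7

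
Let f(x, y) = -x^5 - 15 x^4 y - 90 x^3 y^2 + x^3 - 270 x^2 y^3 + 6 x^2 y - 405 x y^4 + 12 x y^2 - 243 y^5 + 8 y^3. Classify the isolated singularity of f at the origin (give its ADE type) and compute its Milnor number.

Type E_{8}, Milnor number mu = 8.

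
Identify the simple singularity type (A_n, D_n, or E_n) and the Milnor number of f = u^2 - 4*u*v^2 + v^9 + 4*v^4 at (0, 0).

Type A_8, Milnor number mu = 8.

The Hessian of f at 0 is [[2, 0], [0, 0]] with rank 1, so corank 1. A Groebner basis of the Jacobian ideal J(f) in C{u,v} is {u^4, -u/2 + v^2}; counting standard monomials gives mu = 8. Corank 1: A-series; mu = 8 gives A_8.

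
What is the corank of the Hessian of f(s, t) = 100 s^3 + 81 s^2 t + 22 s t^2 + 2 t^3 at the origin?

Hessian at 0 has rank 0.

2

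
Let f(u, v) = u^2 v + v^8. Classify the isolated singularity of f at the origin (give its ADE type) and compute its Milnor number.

Type D_{9}, Milnor number mu = 9.

The Hessian of f at 0 has rank 0. Corank 2; j^3 = u^2*v has shape L^2 M (L != M), so D-series; mu = 9 gives D_9.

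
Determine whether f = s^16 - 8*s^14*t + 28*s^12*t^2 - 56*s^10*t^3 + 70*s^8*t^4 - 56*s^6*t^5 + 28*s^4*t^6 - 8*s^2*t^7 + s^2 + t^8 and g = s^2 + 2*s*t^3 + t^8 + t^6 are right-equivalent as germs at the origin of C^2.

The Hessian of f at 0 has rank 1. Corank 1: A-series; mu = 7 gives A_7. The Hessian of g at 0 has rank 1. Corank 1: A-series; mu = 7 gives A_7. Both have type A_7, hence right-equivalent.

Yes.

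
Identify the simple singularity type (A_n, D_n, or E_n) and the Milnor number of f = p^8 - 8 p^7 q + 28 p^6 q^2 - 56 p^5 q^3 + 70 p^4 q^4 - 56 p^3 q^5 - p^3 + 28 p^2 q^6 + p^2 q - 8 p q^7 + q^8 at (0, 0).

Type D_{9}, Milnor number mu = 9.

The Hessian of f at 0 is [[0, 0], [0, 0]] with rank 0, so corank 2. A Groebner basis of the Jacobian ideal J(f) in C{p,q} is {p*q/8 + q^7, p*q^2, p^2 - p*q}; counting standard monomials gives mu = 9. Corank 2; j^3 = -p^2*(p - q) has shape L^2 M (L != M), so D-series; mu = 9 gives D_9.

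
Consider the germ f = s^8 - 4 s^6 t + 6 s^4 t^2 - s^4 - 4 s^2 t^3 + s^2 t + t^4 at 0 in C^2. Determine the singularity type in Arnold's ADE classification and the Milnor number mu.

Type D5, Milnor number mu = 5.

The Hessian of f at 0 has rank 0. Corank 2; j^3 = s^2*t has shape L^2 M (L != M), so D-series; mu = 5 gives D_5.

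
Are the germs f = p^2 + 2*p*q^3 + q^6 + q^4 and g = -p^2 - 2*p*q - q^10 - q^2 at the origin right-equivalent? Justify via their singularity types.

The Hessian of f at 0 has rank 1. Corank 1: A-series; mu = 3 gives A_3. The Hessian of g at 0 has rank 1. Corank 1: A-series; mu = 9 gives A_9. f is A_3 but g is A_9, hence not right-equivalent.

No.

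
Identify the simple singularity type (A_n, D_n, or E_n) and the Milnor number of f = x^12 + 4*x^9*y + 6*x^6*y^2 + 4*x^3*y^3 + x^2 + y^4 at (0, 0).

Type A3, Milnor number mu = 3.

The Hessian of f at 0 has rank 1. Corank 1: A-series; mu = 3 gives A_3.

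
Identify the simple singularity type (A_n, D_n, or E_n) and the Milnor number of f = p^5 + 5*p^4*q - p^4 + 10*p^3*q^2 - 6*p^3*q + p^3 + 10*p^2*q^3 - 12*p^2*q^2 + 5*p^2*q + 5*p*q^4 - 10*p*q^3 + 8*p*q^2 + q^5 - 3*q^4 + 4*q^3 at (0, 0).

Type D_{5}, Milnor number mu = 5.

The Hessian of f at 0 has rank 0. Corank 2; j^3 = (p + q)*(p + 2*q)^2 has shape L^2 M (L != M), so D-series; mu = 5 gives D_5.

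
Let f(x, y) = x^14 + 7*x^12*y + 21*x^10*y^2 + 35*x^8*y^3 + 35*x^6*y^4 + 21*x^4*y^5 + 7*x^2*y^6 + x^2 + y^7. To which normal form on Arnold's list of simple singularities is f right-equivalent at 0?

A_6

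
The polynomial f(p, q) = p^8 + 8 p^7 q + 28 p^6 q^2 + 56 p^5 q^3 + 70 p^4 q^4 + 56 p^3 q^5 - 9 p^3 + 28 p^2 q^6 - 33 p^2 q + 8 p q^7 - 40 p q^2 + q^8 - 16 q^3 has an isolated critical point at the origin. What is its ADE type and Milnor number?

Type D_9, Milnor number mu = 9.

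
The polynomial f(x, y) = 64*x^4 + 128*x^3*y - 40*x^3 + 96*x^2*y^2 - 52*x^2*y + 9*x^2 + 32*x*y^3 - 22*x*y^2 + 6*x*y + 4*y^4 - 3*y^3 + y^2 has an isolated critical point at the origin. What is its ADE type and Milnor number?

Type A2, Milnor number mu = 2.

The Hessian of f at 0 has rank 1. Corank 1: A-series; mu = 2 gives A_2.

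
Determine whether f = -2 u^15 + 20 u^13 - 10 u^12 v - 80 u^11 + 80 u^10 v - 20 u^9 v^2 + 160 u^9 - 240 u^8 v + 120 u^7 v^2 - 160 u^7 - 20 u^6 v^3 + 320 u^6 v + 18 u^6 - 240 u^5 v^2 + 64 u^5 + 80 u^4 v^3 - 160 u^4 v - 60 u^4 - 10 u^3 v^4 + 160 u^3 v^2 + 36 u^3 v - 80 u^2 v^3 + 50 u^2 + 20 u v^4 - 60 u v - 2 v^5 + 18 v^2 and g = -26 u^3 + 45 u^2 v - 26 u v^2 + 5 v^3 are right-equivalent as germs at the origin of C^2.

The Hessian of f at 0 has rank 1. Corank 1: A-series; mu = 4 gives A_4. The Hessian of g at 0 has rank 0. Corank 2; j^3 = -(2*u - v)*(13*u^2 - 16*u*v + 5*v^2) splits into three distinct lines over C (the quadratic factor has nonzero discriminant), so D_4. f is A_4 but g is D_4, hence not right-equivalent.

No.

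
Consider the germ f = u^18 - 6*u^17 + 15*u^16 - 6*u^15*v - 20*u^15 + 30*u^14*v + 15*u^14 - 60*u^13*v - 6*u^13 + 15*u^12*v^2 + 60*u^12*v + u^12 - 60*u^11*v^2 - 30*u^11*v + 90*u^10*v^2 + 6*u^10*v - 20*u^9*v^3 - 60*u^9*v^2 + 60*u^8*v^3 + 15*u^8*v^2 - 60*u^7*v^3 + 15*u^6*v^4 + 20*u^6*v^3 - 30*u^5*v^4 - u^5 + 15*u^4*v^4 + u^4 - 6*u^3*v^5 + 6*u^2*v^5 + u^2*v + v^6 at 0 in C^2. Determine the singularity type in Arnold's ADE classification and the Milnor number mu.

Type D7, Milnor number mu = 7.

The Hessian of f at 0 is [[0, 0], [0, 0]] with rank 0, so corank 2. A Groebner basis of the Jacobian ideal J(f) in C{u,v} is {u^2/6 + v^5, u^3, u*v}; counting standard monomials gives mu = 7. Corank 2; j^3 = u^2*v has shape L^2 M (L != M), so D-series; mu = 7 gives D_7.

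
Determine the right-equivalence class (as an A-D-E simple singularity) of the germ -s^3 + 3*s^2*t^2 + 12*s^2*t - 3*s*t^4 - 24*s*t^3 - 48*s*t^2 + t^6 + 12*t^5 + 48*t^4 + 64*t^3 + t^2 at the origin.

A_{2}

The Hessian of f at 0 has rank 1. Corank 1: A-series; mu = 2 gives A_2.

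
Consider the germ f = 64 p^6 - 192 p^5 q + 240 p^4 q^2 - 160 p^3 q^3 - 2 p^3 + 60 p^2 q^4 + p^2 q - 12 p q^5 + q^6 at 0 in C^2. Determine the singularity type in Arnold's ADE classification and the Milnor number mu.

Type D_{7}, Milnor number mu = 7.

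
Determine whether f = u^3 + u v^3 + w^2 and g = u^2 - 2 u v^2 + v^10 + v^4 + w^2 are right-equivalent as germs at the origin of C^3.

No.

The Hessian of f at 0 has rank 1. Corank 2; j^3 = u^3 is a perfect cube, so E-series; the 4-jet and mu = 7 give E_7. The Hessian of g at 0 has rank 2. Corank 1: A-series; mu = 9 gives A_9. f is E_7 but g is A_9, hence not right-equivalent.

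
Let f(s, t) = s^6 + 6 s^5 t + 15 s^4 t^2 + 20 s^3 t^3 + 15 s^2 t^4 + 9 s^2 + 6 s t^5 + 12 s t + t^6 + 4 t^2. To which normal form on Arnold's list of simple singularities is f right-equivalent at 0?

A_5

The Hessian of f at 0 has rank 1. Corank 1: A-series; mu = 5 gives A_5.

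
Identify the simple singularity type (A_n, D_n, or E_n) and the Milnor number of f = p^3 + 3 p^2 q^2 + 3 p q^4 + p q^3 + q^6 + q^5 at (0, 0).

The Hessian of f at 0 has rank 0. Corank 2; j^3 = p^3 is a perfect cube, so E-series; the 4-jet and mu = 7 give E_7.

Type E_7, Milnor number mu = 7.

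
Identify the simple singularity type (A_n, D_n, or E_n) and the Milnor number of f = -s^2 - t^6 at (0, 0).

The Hessian of f at 0 has rank 1. Corank 1: A-series; mu = 5 gives A_5.

Type A_5, Milnor number mu = 5.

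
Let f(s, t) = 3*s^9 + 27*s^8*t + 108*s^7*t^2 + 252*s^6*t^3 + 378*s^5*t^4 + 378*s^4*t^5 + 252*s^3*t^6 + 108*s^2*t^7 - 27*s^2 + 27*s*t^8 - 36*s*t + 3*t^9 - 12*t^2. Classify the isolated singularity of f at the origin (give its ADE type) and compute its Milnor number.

Type A8, Milnor number mu = 8.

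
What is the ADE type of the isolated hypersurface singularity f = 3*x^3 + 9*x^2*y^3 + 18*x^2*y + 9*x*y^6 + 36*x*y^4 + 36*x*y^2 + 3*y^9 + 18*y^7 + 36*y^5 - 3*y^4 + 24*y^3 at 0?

The Hessian of f at 0 is [[0, 0], [0, 0]] with rank 0, so corank 2. A Groebner basis of the Jacobian ideal J(f) in C{x,y} is {y^3, x^2 + 4*x*y + 4*y^2}; counting standard monomials gives mu = 6. Corank 2; j^3 = 3*(x + 2*y)^3 is a perfect cube, so E-series; the 4-jet and mu = 6 give E_6.

E_6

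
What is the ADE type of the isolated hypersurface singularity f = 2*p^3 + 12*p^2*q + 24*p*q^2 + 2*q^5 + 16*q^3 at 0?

The Hessian of f at 0 has rank 0. Corank 2; j^3 = 2*(p + 2*q)^3 is a perfect cube, so E-series; the 5-jet and mu = 8 give E_8.

E_8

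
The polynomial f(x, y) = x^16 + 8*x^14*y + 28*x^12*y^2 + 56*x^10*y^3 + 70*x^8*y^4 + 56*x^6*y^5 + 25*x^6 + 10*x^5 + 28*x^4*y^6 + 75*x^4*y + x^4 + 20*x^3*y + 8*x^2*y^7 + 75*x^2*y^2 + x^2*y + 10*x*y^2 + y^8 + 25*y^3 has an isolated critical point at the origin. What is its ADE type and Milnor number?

The Hessian of f at 0 has rank 0. Corank 2; j^3 = y*(x + 5*y)^2 has shape L^2 M (L != M), so D-series; mu = 9 gives D_9.

Type D_9, Milnor number mu = 9.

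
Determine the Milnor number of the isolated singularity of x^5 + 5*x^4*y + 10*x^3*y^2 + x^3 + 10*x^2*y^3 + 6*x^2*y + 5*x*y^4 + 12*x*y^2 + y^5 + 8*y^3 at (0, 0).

8

The Hessian of f at 0 has rank 0. Corank 2; j^3 = (x + 2*y)^3 is a perfect cube, so E-series; the 5-jet and mu = 8 give E_8.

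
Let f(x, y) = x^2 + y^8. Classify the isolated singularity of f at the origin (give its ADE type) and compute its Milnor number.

The Hessian of f at 0 is [[2, 0], [0, 0]] with rank 1, so corank 1. A Groebner basis of the Jacobian ideal J(f) in C{x,y} is {y^7, x}; counting standard monomials gives mu = 7. Corank 1: A-series; mu = 7 gives A_7.

Type A_7, Milnor number mu = 7.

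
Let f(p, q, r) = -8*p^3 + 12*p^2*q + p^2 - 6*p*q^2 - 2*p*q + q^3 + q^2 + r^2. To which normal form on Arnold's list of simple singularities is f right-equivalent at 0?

A2

The Hessian of f at 0 is [[2, -2, 0], [-2, 2, 0], [0, 0, 2]] with rank 2, so corank 1. A Groebner basis of the Jacobian ideal J(f) in C{p,q,r} is {q^2, p - q, r}; counting standard monomials gives mu = 2. Corank 1: A-series; mu = 2 gives A_2.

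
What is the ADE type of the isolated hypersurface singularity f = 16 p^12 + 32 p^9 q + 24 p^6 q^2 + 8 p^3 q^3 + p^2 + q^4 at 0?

A3

The Hessian of f at 0 has rank 1. Corank 1: A-series; mu = 3 gives A_3.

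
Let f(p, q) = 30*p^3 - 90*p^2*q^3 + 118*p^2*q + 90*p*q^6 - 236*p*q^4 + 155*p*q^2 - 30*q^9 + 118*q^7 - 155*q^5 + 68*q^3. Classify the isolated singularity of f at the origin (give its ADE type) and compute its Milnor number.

The Hessian of f at 0 is [[0, 0], [0, 0]] with rank 0, so corank 2. A Groebner basis of the Jacobian ideal J(f) in C{p,q} is {q^3, p^2 - 47*q^2/26, p*q + 35*q^2/26}; counting standard monomials gives mu = 4. Corank 2; j^3 = (3*p + 4*q)*(10*p^2 + 26*p*q + 17*q^2) splits into three distinct lines over C (the quadratic factor has nonzero discriminant), so D_4.

Type D4, Milnor number mu = 4.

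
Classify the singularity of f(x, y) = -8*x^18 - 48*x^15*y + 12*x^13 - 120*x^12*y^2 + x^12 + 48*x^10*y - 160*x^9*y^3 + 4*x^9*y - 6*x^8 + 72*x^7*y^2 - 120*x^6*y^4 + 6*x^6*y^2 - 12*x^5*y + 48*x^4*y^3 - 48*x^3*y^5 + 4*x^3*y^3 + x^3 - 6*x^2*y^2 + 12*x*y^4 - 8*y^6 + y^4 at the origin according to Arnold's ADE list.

E_{6}

The Hessian of f at 0 has rank 0. Corank 2; j^3 = x^3 is a perfect cube, so E-series; the 4-jet and mu = 6 give E_6.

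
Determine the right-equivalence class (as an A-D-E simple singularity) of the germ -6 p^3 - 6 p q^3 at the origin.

E_{7}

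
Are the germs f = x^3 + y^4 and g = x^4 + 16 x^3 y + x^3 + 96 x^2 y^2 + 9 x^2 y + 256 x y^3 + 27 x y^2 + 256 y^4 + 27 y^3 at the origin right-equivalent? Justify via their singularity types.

The Hessian of f at 0 is [[0, 0], [0, 0]] with rank 0, so corank 2. A Groebner basis of the Jacobian ideal J(f) in C{x,y} is {y^3, x^2}; counting standard monomials gives mu = 6. Corank 2; j^3 = x^3 is a perfect cube, so E-series; the 4-jet and mu = 6 give E_6. The Hessian of g at 0 is [[0, 0], [0, 0]] with rank 0, so corank 2. A Groebner basis of the Jacobian ideal J(g) in C{x,y} is {y^4, x*y^2 + 10*y^3/3, x^2 + 6*x*y + 9*y^2}; counting standard monomials gives mu = 6. Corank 2; j^3 = (x + 3*y)^3 is a perfect cube, so E-series; the 4-jet and mu = 6 give E_6. Both have type E_6, hence right-equivalent.

Yes.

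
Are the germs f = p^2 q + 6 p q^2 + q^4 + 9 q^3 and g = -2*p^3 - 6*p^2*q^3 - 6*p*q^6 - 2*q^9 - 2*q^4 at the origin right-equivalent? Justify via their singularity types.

No.

The Hessian of f at 0 has rank 0. Corank 2; j^3 = q*(p + 3*q)^2 has shape L^2 M (L != M), so D-series; mu = 5 gives D_5. The Hessian of g at 0 has rank 0. Corank 2; j^3 = -2*p^3 is a perfect cube, so E-series; the 4-jet and mu = 6 give E_6. f is D_5 but g is E_6, hence not right-equivalent.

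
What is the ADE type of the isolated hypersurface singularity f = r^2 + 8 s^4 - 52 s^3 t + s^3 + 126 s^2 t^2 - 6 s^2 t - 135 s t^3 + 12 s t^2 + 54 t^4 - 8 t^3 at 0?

E_7

The Hessian of f at 0 has rank 1. Corank 2; j^3 = (s - 2*t)^3 is a perfect cube, so E-series; the 4-jet and mu = 7 give E_7.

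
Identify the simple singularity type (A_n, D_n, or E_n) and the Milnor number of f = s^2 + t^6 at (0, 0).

The Hessian of f at 0 is [[2, 0], [0, 0]] with rank 1, so corank 1. A Groebner basis of the Jacobian ideal J(f) in C{s,t} is {t^5, s}; counting standard monomials gives mu = 5. Corank 1: A-series; mu = 5 gives A_5.

Type A5, Milnor number mu = 5.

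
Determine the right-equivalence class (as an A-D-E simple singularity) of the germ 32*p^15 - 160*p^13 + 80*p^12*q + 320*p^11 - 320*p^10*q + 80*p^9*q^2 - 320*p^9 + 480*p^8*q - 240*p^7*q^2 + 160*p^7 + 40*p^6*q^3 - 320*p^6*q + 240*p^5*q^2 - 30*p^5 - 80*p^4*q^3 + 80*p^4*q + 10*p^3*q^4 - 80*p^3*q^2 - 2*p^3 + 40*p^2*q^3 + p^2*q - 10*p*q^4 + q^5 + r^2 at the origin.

D6

The Hessian of f at 0 has rank 1. Corank 2; j^3 = -p^2*(2*p - q) has shape L^2 M (L != M), so D-series; mu = 6 gives D_6.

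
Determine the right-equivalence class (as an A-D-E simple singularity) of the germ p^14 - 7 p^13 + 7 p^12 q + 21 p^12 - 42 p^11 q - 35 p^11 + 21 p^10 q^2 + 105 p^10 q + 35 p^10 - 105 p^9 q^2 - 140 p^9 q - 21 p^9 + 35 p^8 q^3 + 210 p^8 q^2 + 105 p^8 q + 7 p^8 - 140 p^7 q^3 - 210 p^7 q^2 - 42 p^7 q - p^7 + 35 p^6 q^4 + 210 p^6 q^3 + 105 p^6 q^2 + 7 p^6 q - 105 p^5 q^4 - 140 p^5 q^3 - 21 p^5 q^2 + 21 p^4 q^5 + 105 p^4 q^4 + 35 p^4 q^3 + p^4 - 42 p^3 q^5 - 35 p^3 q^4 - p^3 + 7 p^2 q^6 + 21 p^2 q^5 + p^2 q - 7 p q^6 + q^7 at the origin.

D8

The Hessian of f at 0 has rank 0. Corank 2; j^3 = -p^2*(p - q) has shape L^2 M (L != M), so D-series; mu = 8 gives D_8.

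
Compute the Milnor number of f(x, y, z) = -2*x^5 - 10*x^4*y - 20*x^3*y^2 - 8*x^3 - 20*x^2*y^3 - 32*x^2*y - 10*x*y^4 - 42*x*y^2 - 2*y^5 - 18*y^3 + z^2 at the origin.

6

The Hessian of f at 0 has rank 1. Corank 2; j^3 = -2*(x + y)*(2*x + 3*y)^2 has shape L^2 M (L != M), so D-series; mu = 6 gives D_6.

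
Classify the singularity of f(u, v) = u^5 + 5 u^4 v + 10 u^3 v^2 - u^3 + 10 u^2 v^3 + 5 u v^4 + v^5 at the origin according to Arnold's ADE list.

E_8

The Hessian of f at 0 is [[0, 0], [0, 0]] with rank 0, so corank 2. A Groebner basis of the Jacobian ideal J(f) in C{u,v} is {v^5, u*v^3 + v^4/4, u^2}; counting standard monomials gives mu = 8. Corank 2; j^3 = -u^3 is a perfect cube, so E-series; the 5-jet and mu = 8 give E_8.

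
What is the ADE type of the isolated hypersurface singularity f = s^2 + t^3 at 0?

A2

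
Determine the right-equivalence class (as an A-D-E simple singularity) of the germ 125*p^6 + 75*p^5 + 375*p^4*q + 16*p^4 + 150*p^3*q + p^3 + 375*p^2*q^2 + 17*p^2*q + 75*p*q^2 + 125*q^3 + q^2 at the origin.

The Hessian of f at 0 has rank 1. Corank 1: A-series; mu = 2 gives A_2.

A2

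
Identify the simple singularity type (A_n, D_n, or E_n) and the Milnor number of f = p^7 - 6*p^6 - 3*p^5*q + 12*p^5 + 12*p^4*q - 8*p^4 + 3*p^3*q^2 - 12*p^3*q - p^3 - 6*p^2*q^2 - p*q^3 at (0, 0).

The Hessian of f at 0 has rank 0. Corank 2; j^3 = -p^3 is a perfect cube, so E-series; the 4-jet and mu = 7 give E_7.

Type E_7, Milnor number mu = 7.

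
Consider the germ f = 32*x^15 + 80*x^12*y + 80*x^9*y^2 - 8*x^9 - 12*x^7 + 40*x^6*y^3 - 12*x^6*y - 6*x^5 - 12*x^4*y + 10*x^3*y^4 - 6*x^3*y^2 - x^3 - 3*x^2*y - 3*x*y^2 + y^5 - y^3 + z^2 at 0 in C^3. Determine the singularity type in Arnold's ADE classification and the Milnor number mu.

The Hessian of f at 0 has rank 1. Corank 2; j^3 = -(x + y)^3 is a perfect cube, so E-series; the 5-jet and mu = 8 give E_8.

Type E_{8}, Milnor number mu = 8.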